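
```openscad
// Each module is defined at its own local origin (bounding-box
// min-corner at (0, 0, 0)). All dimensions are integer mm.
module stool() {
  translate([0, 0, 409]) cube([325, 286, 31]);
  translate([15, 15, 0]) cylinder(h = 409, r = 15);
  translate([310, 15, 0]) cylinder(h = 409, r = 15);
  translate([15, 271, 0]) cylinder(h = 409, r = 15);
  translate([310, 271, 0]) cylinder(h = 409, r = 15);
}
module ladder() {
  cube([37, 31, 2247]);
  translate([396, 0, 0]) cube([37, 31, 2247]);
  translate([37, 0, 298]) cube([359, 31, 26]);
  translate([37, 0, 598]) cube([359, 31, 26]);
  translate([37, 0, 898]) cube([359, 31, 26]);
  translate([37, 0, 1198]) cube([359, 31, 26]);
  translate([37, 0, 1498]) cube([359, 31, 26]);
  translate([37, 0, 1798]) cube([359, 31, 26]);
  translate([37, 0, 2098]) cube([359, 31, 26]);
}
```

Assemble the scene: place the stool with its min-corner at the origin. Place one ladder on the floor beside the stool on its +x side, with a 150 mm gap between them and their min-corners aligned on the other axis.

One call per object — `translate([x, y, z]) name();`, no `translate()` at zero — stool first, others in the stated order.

stool();
translate([475, 0, 0]) ladder();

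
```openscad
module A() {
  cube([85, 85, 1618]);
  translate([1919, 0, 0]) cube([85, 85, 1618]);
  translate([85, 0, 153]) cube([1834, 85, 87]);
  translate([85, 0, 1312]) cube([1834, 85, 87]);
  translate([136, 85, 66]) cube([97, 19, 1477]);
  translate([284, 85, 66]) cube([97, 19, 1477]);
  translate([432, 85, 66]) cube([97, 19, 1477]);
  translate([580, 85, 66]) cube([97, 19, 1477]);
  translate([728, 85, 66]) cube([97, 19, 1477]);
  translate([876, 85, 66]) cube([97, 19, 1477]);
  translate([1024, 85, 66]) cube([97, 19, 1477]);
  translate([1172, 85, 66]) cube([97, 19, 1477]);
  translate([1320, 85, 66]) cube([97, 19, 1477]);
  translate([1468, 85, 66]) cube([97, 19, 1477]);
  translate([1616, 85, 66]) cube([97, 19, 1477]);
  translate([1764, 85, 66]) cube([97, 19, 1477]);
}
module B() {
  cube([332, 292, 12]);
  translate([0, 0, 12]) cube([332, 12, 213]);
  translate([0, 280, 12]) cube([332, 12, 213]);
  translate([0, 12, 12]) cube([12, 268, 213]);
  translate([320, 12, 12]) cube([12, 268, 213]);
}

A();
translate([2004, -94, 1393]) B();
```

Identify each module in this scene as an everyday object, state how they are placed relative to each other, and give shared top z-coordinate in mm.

A is a fence section. B is an open box. The open box is beside the fence section with their tops flush at z = 1618. The shared top z-coordinate is 1618 mm.

Both tops at z = 1618 mm.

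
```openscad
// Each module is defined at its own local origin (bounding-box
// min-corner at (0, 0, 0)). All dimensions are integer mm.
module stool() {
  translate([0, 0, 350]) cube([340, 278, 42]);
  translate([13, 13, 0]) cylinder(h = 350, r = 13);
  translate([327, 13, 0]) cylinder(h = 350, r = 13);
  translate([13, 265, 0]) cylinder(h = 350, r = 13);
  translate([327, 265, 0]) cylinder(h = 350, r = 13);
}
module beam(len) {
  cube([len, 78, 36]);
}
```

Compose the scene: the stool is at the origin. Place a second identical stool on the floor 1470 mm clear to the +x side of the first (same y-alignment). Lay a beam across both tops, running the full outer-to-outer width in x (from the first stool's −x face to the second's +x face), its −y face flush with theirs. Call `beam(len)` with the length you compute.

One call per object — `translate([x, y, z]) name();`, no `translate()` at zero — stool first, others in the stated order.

stool();
translate([1810, 0, 0]) stool();
translate([0, 0, 392]) beam(2150);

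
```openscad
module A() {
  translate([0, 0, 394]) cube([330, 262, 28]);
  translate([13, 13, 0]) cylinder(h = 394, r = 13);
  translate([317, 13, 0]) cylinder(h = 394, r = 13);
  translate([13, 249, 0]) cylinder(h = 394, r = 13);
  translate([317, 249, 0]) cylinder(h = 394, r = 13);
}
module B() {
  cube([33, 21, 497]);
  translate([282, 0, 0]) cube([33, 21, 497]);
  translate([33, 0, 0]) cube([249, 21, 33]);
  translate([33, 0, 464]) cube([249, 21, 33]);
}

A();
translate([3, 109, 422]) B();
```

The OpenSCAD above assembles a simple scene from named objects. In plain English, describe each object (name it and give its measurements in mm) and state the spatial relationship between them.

A is a four-legged stool. The seat is 330×262 mm, 28 mm thick, top at z = 422 mm. It stands on four round legs, each 26 mm in diameter, from z = 0 to the seat underside, each leg's axis is inset half a diameter from the nearest pair of seat edges (so the leg's bounding box is flush with the corner).

B is a rectangular picture frame lying in the x–z plane (depth along y). The opening is 249 mm wide (x) by 431 mm tall (z), surrounded by a border 33 mm wide on all four sides. The frame is 21 mm deep and is made of two full-height vertical stiles with two horizontal rails fitted between them.

The picture frame is on top of the stool.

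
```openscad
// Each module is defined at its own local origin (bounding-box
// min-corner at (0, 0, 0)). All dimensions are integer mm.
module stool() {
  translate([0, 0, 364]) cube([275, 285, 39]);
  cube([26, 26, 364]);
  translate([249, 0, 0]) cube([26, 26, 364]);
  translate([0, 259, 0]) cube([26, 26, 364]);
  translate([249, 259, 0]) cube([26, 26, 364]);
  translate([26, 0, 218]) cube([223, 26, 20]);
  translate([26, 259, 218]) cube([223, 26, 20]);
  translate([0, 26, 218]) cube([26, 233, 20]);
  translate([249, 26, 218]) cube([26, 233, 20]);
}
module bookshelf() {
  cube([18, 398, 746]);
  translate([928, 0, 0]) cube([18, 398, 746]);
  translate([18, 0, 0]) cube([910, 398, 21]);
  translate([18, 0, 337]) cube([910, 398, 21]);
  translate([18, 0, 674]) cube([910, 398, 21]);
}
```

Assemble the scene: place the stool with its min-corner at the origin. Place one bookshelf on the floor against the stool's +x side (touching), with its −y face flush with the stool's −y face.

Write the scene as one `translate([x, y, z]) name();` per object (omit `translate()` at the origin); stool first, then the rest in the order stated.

stool();
translate([275, 0, 0]) bookshelf();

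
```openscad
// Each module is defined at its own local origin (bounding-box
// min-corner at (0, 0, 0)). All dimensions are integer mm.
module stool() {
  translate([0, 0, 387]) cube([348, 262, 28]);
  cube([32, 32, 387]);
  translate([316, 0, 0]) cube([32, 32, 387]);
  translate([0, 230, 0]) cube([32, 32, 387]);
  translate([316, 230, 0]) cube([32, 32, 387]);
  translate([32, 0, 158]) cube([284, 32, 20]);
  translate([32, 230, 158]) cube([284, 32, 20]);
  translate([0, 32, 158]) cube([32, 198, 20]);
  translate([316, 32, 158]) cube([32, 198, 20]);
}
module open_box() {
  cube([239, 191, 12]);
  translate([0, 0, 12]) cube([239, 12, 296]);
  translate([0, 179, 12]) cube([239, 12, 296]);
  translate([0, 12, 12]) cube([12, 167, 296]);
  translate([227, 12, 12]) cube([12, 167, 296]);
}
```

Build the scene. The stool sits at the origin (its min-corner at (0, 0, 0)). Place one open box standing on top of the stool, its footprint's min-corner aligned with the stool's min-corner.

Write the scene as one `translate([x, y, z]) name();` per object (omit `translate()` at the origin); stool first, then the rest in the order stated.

stool();
translate([0, 0, 415]) open_box();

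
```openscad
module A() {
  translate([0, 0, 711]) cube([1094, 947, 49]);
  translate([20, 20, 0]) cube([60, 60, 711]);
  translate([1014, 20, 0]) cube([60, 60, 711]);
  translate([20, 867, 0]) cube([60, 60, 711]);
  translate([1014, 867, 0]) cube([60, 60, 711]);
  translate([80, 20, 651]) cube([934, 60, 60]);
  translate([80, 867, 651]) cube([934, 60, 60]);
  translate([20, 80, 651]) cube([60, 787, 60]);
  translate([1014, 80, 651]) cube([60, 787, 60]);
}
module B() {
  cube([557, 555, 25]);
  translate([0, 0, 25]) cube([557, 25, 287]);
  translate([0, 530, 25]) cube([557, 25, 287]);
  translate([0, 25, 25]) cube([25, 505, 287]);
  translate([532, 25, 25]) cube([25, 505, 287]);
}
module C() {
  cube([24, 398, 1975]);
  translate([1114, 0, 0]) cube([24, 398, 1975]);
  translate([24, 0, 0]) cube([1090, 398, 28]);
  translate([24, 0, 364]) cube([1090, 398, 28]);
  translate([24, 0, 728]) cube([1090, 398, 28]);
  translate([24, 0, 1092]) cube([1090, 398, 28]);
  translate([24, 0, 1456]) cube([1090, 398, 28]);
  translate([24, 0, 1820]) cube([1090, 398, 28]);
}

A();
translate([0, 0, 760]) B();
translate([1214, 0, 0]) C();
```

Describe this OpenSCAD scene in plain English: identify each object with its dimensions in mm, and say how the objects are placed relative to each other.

A is a rectangular dining table. The top is 1094×947×49 mm with its upper surface at z = 760 mm. It stands on four 60×60 mm square legs, each inset 20 mm from the nearest pair of top edges, running from the floor to the underside of the top. Four apron rails, 60 mm thick and 60 mm tall, run between adjacent legs with their top edges flush with the underside of the top and their outer faces flush with the legs' outer faces.

B is an open-topped rectangular box: outside dimensions 557×555×312 mm, with a uniform wall and base thickness of 25 mm. The base is a full 557×555 slab on the floor; four walls sit on top of the base. The front and back walls (the −y and +y sides) span the full width; the two side walls fit between them.

C is an open bookshelf. Two side panels, each 24 mm thick, 398 mm deep and 1975 mm tall, stand 1138 mm apart (outside-to-outside). Between them sit 6 shelves, each 28 mm thick and 398 mm deep, spanning the full gap between the sides. The bottom shelf rests on the floor (its underside at z = 0) and the clear gap between one shelf's top and the next shelf's underside is 336 mm.

The open box is on top of the table. The bookshelf is on the floor beside the table on its +x side.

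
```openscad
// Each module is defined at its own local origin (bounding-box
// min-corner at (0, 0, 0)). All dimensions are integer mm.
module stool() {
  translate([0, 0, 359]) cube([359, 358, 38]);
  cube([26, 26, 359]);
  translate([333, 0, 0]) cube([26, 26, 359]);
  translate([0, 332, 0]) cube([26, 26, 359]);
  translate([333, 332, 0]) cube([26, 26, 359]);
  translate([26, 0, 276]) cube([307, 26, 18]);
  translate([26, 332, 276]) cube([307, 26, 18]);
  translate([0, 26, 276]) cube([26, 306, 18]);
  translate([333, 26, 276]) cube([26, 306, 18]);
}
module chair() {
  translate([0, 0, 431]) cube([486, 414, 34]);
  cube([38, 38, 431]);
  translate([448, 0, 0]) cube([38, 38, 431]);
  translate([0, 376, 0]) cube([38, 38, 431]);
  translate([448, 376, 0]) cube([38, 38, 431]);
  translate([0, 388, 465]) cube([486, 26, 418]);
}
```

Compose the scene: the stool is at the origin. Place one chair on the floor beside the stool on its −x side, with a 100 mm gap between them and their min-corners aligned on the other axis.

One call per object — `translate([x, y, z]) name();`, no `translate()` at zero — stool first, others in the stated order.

stool();
translate([-586, 0, 0]) chair();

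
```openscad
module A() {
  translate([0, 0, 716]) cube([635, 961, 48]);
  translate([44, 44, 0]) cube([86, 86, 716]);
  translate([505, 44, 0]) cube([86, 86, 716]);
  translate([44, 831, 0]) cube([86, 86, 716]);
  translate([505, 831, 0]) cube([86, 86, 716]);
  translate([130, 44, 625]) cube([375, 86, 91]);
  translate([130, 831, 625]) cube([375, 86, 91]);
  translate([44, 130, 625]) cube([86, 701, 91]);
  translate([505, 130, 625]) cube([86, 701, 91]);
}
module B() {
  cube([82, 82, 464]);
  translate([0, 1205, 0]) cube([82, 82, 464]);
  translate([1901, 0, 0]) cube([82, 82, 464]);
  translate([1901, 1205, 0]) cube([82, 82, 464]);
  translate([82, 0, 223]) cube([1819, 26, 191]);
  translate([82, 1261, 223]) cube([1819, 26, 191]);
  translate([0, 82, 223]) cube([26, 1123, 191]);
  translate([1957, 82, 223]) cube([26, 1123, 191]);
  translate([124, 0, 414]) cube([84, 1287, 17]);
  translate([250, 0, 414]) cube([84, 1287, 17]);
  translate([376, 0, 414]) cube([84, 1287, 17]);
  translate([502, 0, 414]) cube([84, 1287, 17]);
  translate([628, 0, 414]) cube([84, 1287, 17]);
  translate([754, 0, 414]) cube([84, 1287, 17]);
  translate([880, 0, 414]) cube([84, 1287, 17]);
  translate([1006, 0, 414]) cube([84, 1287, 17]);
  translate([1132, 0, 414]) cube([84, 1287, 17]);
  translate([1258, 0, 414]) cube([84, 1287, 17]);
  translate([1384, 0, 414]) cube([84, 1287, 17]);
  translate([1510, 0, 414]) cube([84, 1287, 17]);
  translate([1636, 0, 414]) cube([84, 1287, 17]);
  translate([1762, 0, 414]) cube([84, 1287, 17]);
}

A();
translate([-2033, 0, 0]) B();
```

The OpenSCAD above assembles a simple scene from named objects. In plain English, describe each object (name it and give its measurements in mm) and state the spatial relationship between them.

A is a table with a 635×961 mm rectangular top, 48 mm thick, top surface at z = 764 mm, supported by four 86×86 mm square legs, each inset 44 mm from the nearest pair of top edges, running from the floor. Four apron rails, 86 mm thick and 91 mm tall, run between adjacent legs with their top edges flush with the underside of the top and their outer faces flush with the legs' outer faces.

B is a bed frame 1983 mm long (x) by 1287 mm wide (y). Four 82×82 mm corner posts, 464 mm tall, at the corners of the footprint. Four rails of 26 mm thickness and 191 mm height run between adjacent posts with their undersides at z = 223 mm, their outer faces flush with the outside of the frame (the two x-running rails run between the posts' inner faces; the two y-running rails run between the posts' inner faces). 14 slats, each 84 mm wide (x) and 17 mm thick, lie across the top of the two x-running rails, running the full 1287 mm width of the frame in y; the slats are evenly spaced along x between the inner faces of the end posts with equal gaps (rounded down to the nearest mm) at the −x end and between each pair — any rounding remainder accumulates at the +x end.

The bed frame is on the floor beside the table on its −x side.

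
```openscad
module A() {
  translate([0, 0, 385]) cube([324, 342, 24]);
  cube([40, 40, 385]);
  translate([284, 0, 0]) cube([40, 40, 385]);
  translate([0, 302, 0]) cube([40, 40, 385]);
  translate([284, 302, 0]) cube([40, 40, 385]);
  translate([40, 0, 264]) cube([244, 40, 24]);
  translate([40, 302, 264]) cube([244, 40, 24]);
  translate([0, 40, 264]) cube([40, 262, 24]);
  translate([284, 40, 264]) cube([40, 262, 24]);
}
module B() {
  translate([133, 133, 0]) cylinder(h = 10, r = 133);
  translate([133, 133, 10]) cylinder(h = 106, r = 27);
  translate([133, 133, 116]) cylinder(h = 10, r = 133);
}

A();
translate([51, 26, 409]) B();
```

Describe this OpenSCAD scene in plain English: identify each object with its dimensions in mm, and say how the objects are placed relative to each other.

A is a four-legged stool. The seat is a 324×342×24 mm slab whose top surface is at z = 409 mm; four square legs, each 40×40 mm in cross-section, run from the floor (z = 0) to the underside of the seat, each flush with a corner of the seat. Four stretchers, 40 mm wide and 24 mm tall, connect adjacent legs with their undersides at z = 264 mm, each running between the inner faces of the legs it joins and aligned with the legs' outer faces on the other axis.

B is a spool: two coaxial disc flanges of radius 133 mm and thickness 10 mm, joined by a core cylinder of radius 27 mm and height 106 mm. The lower flange rests on z = 0 and the three cylinders share a vertical axis.

The spool is on top of the stool.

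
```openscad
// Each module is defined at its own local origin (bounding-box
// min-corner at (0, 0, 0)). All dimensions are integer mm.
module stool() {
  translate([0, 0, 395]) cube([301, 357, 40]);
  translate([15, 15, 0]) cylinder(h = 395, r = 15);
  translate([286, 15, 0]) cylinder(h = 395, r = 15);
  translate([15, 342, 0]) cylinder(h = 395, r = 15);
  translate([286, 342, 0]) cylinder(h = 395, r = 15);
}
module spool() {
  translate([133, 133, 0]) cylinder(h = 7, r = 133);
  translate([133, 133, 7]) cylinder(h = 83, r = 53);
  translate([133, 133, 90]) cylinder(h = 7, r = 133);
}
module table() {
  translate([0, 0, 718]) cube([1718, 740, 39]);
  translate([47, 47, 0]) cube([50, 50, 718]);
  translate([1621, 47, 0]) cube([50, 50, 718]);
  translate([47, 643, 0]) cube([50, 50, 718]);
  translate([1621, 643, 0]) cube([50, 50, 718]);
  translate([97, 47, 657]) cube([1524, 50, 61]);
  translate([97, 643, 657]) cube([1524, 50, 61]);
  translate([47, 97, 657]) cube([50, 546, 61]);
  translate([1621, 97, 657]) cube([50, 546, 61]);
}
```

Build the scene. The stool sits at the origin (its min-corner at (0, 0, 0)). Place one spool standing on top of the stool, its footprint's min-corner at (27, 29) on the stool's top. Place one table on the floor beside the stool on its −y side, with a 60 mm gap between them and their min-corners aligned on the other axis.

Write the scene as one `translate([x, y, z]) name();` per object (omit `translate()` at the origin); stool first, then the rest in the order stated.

stool();
translate([27, 29, 435]) spool();
translate([0, -800, 0]) table();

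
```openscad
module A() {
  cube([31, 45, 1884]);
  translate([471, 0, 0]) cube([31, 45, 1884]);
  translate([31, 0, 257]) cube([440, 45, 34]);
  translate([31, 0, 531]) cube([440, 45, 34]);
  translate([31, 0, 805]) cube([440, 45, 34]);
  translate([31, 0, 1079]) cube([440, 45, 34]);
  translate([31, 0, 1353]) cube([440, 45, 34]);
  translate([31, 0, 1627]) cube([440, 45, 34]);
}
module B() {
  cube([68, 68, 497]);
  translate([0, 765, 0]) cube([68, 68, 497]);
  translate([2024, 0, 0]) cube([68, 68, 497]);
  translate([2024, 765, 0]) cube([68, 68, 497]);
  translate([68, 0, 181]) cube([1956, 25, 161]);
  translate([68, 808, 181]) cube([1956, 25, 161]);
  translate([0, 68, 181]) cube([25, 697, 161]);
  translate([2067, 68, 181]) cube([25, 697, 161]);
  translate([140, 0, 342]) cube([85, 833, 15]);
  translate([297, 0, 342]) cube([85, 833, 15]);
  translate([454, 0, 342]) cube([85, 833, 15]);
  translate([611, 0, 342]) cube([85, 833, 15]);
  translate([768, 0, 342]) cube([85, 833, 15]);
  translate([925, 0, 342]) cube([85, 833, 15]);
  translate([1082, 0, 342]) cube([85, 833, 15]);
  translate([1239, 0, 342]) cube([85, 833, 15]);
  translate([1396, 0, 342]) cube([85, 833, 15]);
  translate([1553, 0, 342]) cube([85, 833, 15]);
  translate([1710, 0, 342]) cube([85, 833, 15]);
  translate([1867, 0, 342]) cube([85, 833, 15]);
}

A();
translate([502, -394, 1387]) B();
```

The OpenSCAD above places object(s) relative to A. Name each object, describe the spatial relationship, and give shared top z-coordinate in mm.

Both tops at z = 1884 mm.

A is a ladder. B is a bed frame. The bed frame is beside the ladder with their tops flush at z = 1884. The shared top z-coordinate is 1884 mm.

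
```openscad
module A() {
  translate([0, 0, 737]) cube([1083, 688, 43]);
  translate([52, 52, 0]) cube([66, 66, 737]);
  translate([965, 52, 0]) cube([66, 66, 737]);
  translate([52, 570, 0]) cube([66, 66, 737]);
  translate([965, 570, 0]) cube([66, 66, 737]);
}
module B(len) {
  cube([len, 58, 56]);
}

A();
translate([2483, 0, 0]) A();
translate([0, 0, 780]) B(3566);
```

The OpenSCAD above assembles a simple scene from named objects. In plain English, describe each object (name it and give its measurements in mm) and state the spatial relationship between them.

A is a rectangular dining table. The top is 1083×688×43 mm with its upper surface at z = 780 mm. It stands on four 66×66 mm square legs, each inset 52 mm from the nearest pair of top edges, running from the floor to the underside of the top.

B is a rectangular beam 3566 mm long (x), 58 mm deep (y), 56 mm thick (z).

The beam spans the tops of two tables placed 1400 mm apart, resting at z = 780 mm.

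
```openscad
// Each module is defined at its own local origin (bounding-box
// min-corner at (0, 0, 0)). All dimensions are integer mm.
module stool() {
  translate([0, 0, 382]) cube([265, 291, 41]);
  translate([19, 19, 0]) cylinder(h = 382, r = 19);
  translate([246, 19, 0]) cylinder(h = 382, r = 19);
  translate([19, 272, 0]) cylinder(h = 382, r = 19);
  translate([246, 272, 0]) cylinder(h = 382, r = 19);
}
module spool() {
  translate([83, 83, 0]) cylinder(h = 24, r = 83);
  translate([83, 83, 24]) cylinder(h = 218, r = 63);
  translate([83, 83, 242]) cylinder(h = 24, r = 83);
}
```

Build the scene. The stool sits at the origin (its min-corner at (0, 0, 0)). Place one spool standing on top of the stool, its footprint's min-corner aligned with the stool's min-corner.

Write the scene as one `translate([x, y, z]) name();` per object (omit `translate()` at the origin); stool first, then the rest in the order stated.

stool();
translate([0, 0, 423]) spool();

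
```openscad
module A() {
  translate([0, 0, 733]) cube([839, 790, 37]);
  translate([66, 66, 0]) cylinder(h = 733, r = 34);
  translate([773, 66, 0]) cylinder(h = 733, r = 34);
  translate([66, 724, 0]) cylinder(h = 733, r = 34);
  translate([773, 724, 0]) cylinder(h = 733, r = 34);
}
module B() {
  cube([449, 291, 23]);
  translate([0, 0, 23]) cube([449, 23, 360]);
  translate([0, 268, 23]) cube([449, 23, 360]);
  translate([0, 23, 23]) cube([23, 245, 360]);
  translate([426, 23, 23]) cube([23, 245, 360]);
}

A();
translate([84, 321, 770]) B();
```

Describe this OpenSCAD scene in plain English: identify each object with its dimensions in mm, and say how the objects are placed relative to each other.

A is a rectangular dining table. The top is 839×790×37 mm with its upper surface at z = 770 mm. It stands on four round legs of 68 mm diameter, each leg's bounding box inset 32 mm from the nearest pair of top edges, running from the floor to the underside of the top.

B is an open-topped rectangular box: outside dimensions 449×291×383 mm, with a uniform wall and base thickness of 23 mm. The base is a full 449×291 slab on the floor; four walls sit on top of the base. The front and back walls (the −y and +y sides) span the full width; the two side walls fit between them.

The open box is on top of the table.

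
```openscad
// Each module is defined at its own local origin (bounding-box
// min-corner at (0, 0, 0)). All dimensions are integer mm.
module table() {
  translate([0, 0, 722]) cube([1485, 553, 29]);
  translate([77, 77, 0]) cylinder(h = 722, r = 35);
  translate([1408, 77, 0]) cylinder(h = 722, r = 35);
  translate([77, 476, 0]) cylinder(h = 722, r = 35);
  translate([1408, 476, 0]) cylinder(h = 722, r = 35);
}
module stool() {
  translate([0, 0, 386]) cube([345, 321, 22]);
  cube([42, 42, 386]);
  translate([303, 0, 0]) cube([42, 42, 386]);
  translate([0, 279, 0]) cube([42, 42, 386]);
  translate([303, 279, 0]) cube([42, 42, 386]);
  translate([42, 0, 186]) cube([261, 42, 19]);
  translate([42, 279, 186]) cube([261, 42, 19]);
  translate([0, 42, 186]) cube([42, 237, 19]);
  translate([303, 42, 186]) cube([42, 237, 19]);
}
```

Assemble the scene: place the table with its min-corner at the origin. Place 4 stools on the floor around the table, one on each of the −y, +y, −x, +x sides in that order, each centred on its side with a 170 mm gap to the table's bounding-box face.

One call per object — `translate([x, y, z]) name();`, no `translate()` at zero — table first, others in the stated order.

table();
translate([570, -491, 0]) stool();
translate([570, 723, 0]) stool();
translate([-515, 116, 0]) stool();
translate([1655, 116, 0]) stool();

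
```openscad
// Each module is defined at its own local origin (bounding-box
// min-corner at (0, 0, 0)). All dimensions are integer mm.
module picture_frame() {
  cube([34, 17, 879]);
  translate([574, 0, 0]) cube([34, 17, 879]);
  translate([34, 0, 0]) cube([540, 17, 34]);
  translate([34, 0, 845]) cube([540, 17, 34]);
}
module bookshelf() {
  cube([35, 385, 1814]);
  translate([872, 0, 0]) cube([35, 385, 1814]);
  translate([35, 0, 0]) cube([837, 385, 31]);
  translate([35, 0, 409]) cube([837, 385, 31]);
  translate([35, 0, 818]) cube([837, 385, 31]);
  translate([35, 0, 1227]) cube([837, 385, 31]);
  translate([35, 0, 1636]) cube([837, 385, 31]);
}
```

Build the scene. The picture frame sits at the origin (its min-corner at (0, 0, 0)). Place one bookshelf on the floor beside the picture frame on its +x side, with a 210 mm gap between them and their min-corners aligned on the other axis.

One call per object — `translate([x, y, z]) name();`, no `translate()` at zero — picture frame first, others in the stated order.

picture_frame();
translate([818, 0, 0]) bookshelf();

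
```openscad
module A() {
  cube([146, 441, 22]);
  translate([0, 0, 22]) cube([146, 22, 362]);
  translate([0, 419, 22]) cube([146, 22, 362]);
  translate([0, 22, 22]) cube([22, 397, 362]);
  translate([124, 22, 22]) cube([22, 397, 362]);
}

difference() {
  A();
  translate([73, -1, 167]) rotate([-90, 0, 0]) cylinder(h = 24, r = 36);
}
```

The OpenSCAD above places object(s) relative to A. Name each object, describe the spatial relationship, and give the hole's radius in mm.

The subtracted cylinder has r = 36 mm.

A is an open box. The open box has a circular hole through its front wall. The hole's radius is 36 mm.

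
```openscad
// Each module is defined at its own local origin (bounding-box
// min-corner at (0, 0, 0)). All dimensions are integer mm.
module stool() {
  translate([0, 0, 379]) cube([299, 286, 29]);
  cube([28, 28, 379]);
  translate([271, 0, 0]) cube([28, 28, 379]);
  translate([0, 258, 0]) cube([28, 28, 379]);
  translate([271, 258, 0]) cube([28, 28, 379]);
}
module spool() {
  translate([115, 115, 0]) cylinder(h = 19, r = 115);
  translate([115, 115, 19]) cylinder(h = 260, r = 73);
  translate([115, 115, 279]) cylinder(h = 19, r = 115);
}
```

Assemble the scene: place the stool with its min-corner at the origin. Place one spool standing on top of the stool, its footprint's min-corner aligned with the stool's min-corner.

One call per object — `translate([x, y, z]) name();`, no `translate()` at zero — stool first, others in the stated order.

stool();
translate([0, 0, 408]) spool();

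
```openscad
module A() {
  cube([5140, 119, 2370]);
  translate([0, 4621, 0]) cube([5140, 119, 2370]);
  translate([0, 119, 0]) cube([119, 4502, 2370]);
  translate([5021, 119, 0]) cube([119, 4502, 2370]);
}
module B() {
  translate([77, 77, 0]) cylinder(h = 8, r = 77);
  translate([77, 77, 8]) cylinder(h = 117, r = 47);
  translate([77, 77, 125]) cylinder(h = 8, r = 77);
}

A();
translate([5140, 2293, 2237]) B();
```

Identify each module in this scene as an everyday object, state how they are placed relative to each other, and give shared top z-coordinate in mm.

A is a house frame. B is a spool. The spool is beside the house frame with their tops flush at z = 2370. The shared top z-coordinate is 2370 mm.

Both tops at z = 2370 mm.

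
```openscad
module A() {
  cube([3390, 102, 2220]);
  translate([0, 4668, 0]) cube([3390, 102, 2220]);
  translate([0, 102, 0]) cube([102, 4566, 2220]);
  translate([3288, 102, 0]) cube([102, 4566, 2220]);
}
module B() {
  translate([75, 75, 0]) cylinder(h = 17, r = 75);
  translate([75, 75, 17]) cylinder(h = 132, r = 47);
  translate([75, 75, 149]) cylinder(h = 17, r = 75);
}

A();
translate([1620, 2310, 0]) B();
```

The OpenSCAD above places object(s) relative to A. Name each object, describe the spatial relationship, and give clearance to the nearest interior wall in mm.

A is a house frame. B is a spool. The spool sits inside the house frame, centred. The clearance to the nearest interior wall is 1518 mm.

Clearances: x = 1518, y = 2208; minimum 1518 mm.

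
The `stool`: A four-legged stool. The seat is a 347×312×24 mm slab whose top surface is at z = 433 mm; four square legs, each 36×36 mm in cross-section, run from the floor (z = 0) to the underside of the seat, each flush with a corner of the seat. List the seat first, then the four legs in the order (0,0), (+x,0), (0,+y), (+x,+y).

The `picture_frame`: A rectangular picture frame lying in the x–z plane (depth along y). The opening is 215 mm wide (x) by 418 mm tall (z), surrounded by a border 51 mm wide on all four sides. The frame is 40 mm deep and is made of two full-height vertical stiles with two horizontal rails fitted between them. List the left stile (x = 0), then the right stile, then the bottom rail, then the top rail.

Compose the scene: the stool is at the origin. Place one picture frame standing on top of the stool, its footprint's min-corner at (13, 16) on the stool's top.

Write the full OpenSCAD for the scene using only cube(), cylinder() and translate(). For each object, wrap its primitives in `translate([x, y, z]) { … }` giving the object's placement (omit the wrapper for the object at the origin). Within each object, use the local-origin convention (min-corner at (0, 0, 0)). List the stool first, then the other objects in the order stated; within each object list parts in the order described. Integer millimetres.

translate([0, 0, 409]) cube([347, 312, 24]);
cube([36, 36, 409]);
translate([311, 0, 0]) cube([36, 36, 409]);
translate([0, 276, 0]) cube([36, 36, 409]);
translate([311, 276, 0]) cube([36, 36, 409]);
translate([13, 16, 433]) {
  cube([51, 40, 520]);
  translate([266, 0, 0]) cube([51, 40, 520]);
  translate([51, 0, 0]) cube([215, 40, 51]);
  translate([51, 0, 469]) cube([215, 40, 51]);
}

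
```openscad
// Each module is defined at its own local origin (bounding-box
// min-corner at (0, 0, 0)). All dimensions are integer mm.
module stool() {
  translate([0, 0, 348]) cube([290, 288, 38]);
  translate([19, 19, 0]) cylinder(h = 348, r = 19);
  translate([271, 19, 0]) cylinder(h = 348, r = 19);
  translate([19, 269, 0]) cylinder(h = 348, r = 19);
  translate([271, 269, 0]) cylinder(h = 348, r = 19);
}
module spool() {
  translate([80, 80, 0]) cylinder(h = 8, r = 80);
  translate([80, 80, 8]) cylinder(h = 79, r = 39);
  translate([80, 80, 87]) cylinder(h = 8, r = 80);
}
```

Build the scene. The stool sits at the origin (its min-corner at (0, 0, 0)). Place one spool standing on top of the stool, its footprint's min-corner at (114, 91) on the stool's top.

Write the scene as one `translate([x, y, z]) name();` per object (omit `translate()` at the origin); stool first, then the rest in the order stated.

stool();
translate([114, 91, 386]) spool();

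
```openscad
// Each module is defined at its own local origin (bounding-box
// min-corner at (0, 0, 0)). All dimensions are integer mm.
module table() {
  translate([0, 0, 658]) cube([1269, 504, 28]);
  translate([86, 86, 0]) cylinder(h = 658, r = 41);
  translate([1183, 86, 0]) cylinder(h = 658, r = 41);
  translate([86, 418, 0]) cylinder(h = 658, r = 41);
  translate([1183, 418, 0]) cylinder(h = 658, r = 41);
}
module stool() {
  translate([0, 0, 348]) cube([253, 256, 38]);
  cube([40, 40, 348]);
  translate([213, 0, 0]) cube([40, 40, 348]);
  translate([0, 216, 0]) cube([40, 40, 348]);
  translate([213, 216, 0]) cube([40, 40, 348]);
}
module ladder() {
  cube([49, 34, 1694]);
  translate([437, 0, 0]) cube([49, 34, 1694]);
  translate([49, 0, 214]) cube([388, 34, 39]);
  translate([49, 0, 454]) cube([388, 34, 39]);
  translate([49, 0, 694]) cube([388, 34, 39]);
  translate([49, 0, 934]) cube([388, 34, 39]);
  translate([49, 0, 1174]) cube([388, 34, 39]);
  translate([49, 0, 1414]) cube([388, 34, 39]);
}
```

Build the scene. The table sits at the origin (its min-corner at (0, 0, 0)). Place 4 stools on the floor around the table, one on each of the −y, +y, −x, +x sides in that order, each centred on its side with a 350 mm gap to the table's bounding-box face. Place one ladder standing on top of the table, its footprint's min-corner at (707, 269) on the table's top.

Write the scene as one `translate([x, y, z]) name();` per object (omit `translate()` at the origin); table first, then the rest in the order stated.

table();
translate([508, -606, 0]) stool();
translate([508, 854, 0]) stool();
translate([-603, 124, 0]) stool();
translate([1619, 124, 0]) stool();
translate([707, 269, 686]) ladder();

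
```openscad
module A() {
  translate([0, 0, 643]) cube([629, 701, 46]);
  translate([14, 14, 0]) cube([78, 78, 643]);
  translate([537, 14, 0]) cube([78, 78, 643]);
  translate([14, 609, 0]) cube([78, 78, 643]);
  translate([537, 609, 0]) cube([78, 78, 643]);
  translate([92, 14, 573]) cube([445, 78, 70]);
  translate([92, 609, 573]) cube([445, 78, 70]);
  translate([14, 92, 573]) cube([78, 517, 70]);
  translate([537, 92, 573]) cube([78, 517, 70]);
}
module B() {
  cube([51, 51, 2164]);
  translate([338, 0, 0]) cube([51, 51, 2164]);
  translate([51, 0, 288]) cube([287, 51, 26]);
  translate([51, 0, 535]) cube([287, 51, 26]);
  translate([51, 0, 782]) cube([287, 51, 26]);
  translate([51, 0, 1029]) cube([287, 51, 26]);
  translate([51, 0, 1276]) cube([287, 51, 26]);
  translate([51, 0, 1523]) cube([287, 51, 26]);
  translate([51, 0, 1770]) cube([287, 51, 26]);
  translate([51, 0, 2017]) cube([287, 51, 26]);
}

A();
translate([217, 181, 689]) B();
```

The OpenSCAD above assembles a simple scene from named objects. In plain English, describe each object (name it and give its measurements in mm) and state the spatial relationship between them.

A is a table: top 629 mm (x) × 701 mm (y), 46 mm thick, upper face at z = 689 mm, on four 78×78 mm square legs, each inset 14 mm from the nearest pair of top edges, running from z = 0 to the bottom of the top. Four apron rails, 78 mm thick and 70 mm tall, run between adjacent legs with their top edges flush with the underside of the top and their outer faces flush with the legs' outer faces.

B is a wooden ladder with two side rails of 51×51 mm section and 2164 mm height, set 389 mm apart overall. Between them run 8 rectangular rungs (51 mm deep, 26 mm thick), front faces flush with the rails' −y face. The bottom of the first rung is 288 mm above the floor and each subsequent rung is 247 mm higher than the one below.

The ladder is on top of the table.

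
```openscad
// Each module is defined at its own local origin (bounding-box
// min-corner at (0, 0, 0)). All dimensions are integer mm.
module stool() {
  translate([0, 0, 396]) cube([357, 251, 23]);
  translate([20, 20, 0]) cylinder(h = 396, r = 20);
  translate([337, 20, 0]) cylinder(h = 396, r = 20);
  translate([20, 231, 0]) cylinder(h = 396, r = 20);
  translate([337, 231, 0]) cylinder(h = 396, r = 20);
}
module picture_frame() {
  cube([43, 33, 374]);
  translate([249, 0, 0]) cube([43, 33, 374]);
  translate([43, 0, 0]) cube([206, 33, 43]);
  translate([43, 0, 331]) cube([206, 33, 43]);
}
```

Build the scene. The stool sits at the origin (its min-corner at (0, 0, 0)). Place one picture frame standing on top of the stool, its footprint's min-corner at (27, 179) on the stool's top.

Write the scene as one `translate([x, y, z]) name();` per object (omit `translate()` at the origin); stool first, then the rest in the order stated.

stool();
translate([27, 179, 419]) picture_frame();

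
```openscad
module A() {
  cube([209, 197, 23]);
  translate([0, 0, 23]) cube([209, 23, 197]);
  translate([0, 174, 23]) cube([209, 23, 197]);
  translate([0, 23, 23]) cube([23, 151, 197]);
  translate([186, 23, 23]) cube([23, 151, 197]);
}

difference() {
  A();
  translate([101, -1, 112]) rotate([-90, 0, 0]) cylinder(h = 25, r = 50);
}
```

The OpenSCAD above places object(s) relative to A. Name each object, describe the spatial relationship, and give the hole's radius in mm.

The subtracted cylinder has r = 50 mm.

A is an open box. The open box has a circular hole through its front wall. The hole's radius is 50 mm.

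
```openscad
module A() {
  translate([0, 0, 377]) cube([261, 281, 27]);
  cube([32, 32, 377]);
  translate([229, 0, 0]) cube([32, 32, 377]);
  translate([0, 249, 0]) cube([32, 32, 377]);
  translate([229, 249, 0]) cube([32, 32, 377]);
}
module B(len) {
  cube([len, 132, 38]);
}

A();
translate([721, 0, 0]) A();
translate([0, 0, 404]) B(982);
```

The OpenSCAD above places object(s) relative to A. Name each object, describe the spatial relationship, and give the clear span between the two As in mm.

Second stool starts at x = 721; first ends at x = 261; clear span = 721 − 261 = 460 mm.

A is a stool. B is a beam. A beam spans the tops of two stools. The clear span between the two stools is 460 mm.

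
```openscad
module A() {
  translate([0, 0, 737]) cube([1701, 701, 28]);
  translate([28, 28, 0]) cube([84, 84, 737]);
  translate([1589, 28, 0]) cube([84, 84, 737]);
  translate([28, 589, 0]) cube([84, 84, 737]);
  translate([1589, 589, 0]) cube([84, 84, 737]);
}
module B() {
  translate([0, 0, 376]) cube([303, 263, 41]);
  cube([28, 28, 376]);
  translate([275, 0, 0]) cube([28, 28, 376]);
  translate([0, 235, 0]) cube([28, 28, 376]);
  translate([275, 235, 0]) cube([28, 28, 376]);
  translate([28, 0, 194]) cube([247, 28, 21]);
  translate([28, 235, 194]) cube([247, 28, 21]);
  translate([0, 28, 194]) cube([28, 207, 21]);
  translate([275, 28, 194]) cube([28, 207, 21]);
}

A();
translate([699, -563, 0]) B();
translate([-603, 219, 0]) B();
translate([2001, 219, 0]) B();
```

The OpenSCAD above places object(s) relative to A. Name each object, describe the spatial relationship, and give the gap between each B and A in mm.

Each stool's nearest face is 300 mm from the table's bounding box.

A is a table. B is a stool. Three stools sit around the table at the −y, −x, +x sides. The gap between each stool and the table is 300 mm.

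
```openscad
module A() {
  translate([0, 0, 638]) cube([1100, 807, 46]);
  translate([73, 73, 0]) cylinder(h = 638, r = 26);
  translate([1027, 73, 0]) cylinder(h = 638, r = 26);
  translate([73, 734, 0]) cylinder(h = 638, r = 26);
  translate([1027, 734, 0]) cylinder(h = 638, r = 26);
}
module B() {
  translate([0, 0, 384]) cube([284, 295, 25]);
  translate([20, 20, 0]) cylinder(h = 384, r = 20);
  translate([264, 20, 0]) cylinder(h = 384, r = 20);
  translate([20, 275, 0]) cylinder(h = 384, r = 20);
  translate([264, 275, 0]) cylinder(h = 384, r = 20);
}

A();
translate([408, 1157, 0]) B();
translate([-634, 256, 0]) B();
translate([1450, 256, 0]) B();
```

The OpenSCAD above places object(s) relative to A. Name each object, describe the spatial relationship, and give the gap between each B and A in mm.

A is a table. B is a stool. Three stools sit around the table at the +y, −x, +x sides. The gap between each stool and the table is 350 mm.

Each stool's nearest face is 350 mm from the table's bounding box.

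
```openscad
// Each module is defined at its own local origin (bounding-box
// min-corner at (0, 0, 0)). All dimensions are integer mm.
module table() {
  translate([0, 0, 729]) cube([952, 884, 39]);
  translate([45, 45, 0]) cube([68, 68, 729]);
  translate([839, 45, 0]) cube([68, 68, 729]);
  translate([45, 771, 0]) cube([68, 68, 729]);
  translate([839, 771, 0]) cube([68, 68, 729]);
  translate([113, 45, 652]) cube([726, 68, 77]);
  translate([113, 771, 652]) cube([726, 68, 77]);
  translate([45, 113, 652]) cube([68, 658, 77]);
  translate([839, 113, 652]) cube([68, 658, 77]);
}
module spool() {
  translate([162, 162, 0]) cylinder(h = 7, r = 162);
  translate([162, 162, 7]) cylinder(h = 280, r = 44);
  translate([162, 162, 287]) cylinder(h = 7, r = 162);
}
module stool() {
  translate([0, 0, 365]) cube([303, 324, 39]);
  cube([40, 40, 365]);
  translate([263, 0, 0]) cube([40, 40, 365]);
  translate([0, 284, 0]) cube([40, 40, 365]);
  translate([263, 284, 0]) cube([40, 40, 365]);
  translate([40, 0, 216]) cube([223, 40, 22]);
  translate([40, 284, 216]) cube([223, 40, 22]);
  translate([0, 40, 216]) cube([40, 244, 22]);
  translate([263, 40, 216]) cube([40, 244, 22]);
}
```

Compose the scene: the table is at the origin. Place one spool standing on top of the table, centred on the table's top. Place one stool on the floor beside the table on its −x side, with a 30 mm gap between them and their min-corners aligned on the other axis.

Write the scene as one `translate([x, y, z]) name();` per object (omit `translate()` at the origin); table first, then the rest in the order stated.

table();
translate([314, 280, 768]) spool();
translate([-333, 0, 0]) stool();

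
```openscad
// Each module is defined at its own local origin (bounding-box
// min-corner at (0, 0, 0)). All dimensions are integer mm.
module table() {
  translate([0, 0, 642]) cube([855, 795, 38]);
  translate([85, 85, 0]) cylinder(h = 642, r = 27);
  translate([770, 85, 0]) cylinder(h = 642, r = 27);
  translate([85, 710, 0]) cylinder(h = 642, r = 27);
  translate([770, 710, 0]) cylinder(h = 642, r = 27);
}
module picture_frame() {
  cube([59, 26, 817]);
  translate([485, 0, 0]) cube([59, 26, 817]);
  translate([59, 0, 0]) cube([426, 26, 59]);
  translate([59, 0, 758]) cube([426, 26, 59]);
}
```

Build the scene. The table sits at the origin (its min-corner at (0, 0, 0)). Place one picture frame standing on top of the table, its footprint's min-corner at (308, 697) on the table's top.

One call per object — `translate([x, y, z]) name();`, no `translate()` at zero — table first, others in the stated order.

table();
translate([308, 697, 680]) picture_frame();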